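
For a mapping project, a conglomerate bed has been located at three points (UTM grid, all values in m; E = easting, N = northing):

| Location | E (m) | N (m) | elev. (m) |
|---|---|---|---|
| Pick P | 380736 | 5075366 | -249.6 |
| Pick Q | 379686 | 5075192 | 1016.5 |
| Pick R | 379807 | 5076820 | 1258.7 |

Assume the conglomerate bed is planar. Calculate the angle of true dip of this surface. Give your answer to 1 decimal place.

51.8°

Two edge vectors: Pick P→Pick Q = (-1050, -174, 1266.1), Pick P→Pick R = (-929, 1454, 1508.3).
Normal n = (Pick P→Pick Q) × (Pick P→Pick R) = (-2103353.6, 407508.1, -1688346).
So ∂z/∂E = −n_x/n_z = −1.24581 and ∂z/∂N = −n_y/n_z = 0.24137.
Gradient magnitude |∇z| = √(a² + b²) = √(1.55204 + 0.05826) = 1.26897.
True dip = arctan(1.26897) = 51.8°, dipping toward E (azimuth ≈ 101°).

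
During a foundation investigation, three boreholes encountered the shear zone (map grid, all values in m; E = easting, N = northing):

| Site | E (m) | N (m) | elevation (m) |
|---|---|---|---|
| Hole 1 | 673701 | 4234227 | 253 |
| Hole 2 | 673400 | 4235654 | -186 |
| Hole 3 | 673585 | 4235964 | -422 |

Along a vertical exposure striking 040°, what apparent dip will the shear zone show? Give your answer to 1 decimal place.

34.5°

Two edge vectors: Hole 1→Hole 2 = (-301, 1427, -439), Hole 1→Hole 3 = (-116, 1737, -675).
Normal n = (Hole 1→Hole 2) × (Hole 1→Hole 3) = (-200682, -152251, -357305).
So ∂z/∂E = −n_x/n_z = −0.56165 and ∂z/∂N = −n_y/n_z = −0.42611.
Unit vector along 040° is (sin 40°, cos 40°) = (0.6428, 0.7660).
Slope in that direction = a·(0.6428) + b·(0.7660) = −0.68744.
Apparent dip = arctan|0.68744| = 34.5° (true dip is 35.2°, so apparent ≤ true as expected).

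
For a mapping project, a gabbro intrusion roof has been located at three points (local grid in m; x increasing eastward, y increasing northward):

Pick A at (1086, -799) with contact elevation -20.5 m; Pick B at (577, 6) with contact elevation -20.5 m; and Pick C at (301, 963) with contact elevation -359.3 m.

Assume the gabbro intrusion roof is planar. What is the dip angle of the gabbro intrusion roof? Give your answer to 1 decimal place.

Two edge vectors: Pick A→Pick B = (-509, 805, 0), Pick A→Pick C = (-785, 1762, -338.8).
Normal n = (Pick A→Pick B) × (Pick A→Pick C) = (-272734, -172449.2, -264933).
So ∂z/∂x = −n_x/n_z = −1.02945 and ∂z/∂y = −n_y/n_z = −0.65092.
Gradient magnitude |∇z| = √(a² + b²) = √(1.05976 + 0.42369) = 1.21797.
True dip = arctan(1.21797) = 50.6°, dipping toward ENE (azimuth ≈ 058°).

50.6°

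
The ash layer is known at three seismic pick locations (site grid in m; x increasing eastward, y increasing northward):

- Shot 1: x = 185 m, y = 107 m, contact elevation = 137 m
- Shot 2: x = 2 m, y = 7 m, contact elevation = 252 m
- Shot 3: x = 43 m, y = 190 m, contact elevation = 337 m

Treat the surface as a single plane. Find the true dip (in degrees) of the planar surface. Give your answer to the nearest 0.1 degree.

50.6°

Let the plane be z = a·x + b·y + c.
Shot 2−Shot 1: −183a − 100b = 115;  Shot 3−Shot 1: −142a + 83b = 200.
Solving gives a = −1.00531, b = 0.68971.
Gradient magnitude |∇z| = √(a² + b²) = √(1.01064 + 0.47571) = 1.21916.
True dip = arctan(1.21916) = 50.6°, dipping toward SE (azimuth ≈ 124°).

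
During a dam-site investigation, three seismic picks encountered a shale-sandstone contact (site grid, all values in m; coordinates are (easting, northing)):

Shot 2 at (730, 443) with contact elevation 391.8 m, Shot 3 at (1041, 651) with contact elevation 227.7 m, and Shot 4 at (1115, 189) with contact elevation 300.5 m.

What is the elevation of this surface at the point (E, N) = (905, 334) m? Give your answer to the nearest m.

Let the plane be z = a·E + b·N + c.
Shot 3−Shot 2: 311a + 208b = −164.1;  Shot 4−Shot 2: 385a − 254b = −91.3.
Solving gives a = −0.38141, b = −0.21867.
Then c = 391.8 − a·730 − b·443 = 767.10.
At (905, 334): z = −345.2 − 73.0 + 767.10 = 348.9 m.

349 m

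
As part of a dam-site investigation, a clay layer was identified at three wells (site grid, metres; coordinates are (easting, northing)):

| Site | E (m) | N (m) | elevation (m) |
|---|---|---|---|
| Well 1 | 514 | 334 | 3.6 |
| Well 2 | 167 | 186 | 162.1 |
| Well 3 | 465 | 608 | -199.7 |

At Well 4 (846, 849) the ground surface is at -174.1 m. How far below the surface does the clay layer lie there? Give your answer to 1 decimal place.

Let the plane be z = a·E + b·N + c.
Well 2−Well 1: −347a − 148b = 158.5;  Well 3−Well 1: −49a + 274b = −203.3.
Solving gives a = −0.13037, b = −0.76528.
Then c = 3.6 − a·514 − b·334 = 326.21.
At (846, 849): z_contact = −110.29 − 649.73 + 326.21 = -433.80 m.
Depth below ground = -174.1 − (-433.80) = 259.7 m.

259.7 m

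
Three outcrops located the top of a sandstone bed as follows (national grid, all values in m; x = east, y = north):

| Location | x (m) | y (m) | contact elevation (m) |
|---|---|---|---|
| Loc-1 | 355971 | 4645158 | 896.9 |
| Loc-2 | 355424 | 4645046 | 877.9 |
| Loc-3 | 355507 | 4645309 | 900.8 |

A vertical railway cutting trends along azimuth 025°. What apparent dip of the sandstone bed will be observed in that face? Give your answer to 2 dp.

4.65°

Two edge vectors: Loc-1→Loc-2 = (-547, -112, -19), Loc-1→Loc-3 = (-464, 151, 3.9).
Normal n = (Loc-1→Loc-2) × (Loc-1→Loc-3) = (2432.2, 10949.3, -134565).
So ∂z/∂x = −n_x/n_z = 0.01807 and ∂z/∂y = −n_y/n_z = 0.08137.
Unit vector along 025° is (sin 25°, cos 25°) = (0.4226, 0.9063).
Slope in that direction = a·(0.4226) + b·(0.9063) = 0.08138.
Apparent dip = arctan|0.08138| = 4.65° (true dip is 4.8°, so apparent ≤ true as expected).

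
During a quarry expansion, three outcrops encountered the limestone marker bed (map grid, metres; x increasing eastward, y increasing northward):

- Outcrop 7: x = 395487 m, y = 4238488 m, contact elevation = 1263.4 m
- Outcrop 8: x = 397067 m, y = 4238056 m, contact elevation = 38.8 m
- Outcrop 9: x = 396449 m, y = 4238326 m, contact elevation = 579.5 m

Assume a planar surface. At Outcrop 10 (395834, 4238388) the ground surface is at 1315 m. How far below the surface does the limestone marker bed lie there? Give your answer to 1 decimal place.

323.7 m

Two edge vectors: Outcrop 7→Outcrop 8 = (1580, -432, -1224.6), Outcrop 7→Outcrop 9 = (962, -162, -683.9).
Normal n = (Outcrop 7→Outcrop 8) × (Outcrop 7→Outcrop 9) = (97059.6, -97503.2, 159624).
So ∂z/∂x = −n_x/n_z = −0.608051421 and ∂z/∂y = −n_y/n_z = 0.610830452.
Intercept c from Outcrop 7: 1263.4 + 240476.43 − 2588997.54 = −2347257.71.
At (395834, 4238388): z_contact = −240687.43 + 2588936.46 − 2347257.71 = 991.32 m.
Depth below ground = 1315 − 991.32 = 323.7 m.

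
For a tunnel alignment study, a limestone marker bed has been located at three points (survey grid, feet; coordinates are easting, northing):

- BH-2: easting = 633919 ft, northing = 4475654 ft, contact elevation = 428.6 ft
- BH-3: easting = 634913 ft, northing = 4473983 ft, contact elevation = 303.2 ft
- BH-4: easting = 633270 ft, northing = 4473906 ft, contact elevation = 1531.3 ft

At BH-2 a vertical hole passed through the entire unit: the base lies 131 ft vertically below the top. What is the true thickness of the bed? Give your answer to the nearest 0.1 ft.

Two edge vectors: BH-2→BH-3 = (994, -1671, -125.4), BH-2→BH-4 = (-649, -1748, 1102.7).
Normal n = (BH-2→BH-3) × (BH-2→BH-4) = (-2061810.9, -1014699.2, -2821991).
So ∂z/∂easting = −n_x/n_z = −0.73062 and ∂z/∂northing = −n_y/n_z = −0.35957.
|∇z| = √(a²+b²) = 0.81431, so dip δ = arctan(0.81431) = 39.16°.
True thickness = vertical thickness × cos δ = 131 × cos 39.16° = 101.6 ft.

101.6 ft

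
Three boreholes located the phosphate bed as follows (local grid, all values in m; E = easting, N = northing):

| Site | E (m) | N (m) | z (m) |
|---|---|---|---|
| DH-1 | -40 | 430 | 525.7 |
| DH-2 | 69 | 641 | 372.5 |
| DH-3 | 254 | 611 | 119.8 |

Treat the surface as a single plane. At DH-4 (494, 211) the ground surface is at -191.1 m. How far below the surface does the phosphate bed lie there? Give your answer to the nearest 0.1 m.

10.1 m

Two edge vectors: DH-1→DH-2 = (109, 211, -153.2), DH-1→DH-3 = (294, 181, -405.9).
Normal n = (DH-1→DH-2) × (DH-1→DH-3) = (-57915.7, -797.7, -42305).
So ∂z/∂E = −n_x/n_z = −1.36900 and ∂z/∂N = −n_y/n_z = −0.01886.
Intercept c from DH-1: 525.7 − 54.76 + 8.11 = 479.05.
At (494, 211): z_contact = −676.29 − 3.98 + 479.05 = -201.22 m.
Depth below ground = -191.1 − (-201.22) = 10.1 m.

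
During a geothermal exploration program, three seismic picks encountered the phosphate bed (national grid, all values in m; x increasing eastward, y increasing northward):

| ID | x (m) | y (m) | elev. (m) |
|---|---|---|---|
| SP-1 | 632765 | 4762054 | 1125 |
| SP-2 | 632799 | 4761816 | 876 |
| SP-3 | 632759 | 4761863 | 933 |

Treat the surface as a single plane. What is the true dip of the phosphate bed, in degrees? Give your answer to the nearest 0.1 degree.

46.1°

Two edge vectors: SP-1→SP-2 = (34, -238, -249), SP-1→SP-3 = (-6, -191, -192).
Normal n = (SP-1→SP-2) × (SP-1→SP-3) = (-1863, 8022, -7922).
So ∂z/∂x = −n_x/n_z = −0.23517 and ∂z/∂y = −n_y/n_z = 1.01262.
Gradient magnitude |∇z| = √(a² + b²) = √(0.05530 + 1.02541) = 1.03957.
True dip = arctan(1.03957) = 46.1°, dipping toward SSE (azimuth ≈ 167°).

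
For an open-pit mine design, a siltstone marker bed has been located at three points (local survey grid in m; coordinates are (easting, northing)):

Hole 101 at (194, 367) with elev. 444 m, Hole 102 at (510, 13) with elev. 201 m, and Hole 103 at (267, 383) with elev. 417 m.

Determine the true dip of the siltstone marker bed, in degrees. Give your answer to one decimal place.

27.8°

Let the plane be z = a·E + b·N + c.
Hole 102−Hole 101: 316a − 354b = −243;  Hole 103−Hole 101: 73a + 16b = −27.
Solving gives a = −0.43517, b = 0.29798.
Gradient magnitude |∇z| = √(a² + b²) = √(0.18938 + 0.08879) = 0.52742.
True dip = arctan(0.52742) = 27.8°, dipping toward SE (azimuth ≈ 124°).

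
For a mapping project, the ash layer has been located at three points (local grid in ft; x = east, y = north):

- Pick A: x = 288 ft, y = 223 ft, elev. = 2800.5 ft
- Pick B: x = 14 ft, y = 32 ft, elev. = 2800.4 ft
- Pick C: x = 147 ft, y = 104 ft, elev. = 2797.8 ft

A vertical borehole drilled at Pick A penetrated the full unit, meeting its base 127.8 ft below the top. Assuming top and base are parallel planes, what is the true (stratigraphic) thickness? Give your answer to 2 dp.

Two edge vectors: Pick A→Pick B = (-274, -191, -0.1), Pick A→Pick C = (-141, -119, -2.7).
Normal n = (Pick A→Pick B) × (Pick A→Pick C) = (503.8, -725.7, 5675).
So ∂z/∂x = −n_x/n_z = −0.08878 and ∂z/∂y = −n_y/n_z = 0.12788.
|∇z| = √(a²+b²) = 0.15567, so dip δ = arctan(0.15567) = 8.85°.
True thickness = vertical thickness × cos δ = 127.8 × cos 8.85° = 126.28 ft.

126.28 ft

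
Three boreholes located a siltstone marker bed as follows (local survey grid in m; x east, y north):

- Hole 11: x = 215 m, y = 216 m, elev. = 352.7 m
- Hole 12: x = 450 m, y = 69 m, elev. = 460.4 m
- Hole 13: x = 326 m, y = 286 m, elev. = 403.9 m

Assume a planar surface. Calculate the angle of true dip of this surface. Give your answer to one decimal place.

Two edge vectors: Hole 11→Hole 12 = (235, -147, 107.7), Hole 11→Hole 13 = (111, 70, 51.2).
Normal n = (Hole 11→Hole 12) × (Hole 11→Hole 13) = (-15065.4, -77.3, 32767).
So ∂z/∂x = −n_x/n_z = 0.45977 and ∂z/∂y = −n_y/n_z = 0.00236.
Gradient magnitude |∇z| = √(a² + b²) = √(0.21139 + 0.00001) = 0.45978.
True dip = arctan(0.45978) = 24.7°, dipping toward W (azimuth ≈ 270°).

24.7°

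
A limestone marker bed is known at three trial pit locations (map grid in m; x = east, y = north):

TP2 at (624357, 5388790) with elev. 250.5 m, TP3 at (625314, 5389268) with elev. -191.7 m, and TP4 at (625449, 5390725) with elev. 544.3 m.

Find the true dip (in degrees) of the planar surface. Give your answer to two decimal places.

Two edge vectors: TP2→TP3 = (957, 478, -442.2), TP2→TP4 = (1092, 1935, 293.8).
Normal n = (TP2→TP3) × (TP2→TP4) = (996093.4, -764049, 1329819).
So ∂z/∂x = −n_x/n_z = −0.74904 and ∂z/∂y = −n_y/n_z = 0.57455.
Gradient magnitude |∇z| = √(a² + b²) = √(0.56107 + 0.33011) = 0.94402.
True dip = arctan(0.94402) = 43.35°, dipping toward SE (azimuth ≈ 127°).

43.35°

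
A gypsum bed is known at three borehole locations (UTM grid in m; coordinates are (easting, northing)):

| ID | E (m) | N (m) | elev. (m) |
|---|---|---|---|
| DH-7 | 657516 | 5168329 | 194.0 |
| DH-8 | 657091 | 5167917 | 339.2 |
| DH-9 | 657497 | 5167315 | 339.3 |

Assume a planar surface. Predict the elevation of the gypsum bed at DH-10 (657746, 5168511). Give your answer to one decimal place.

Let the plane be z = a·E + b·N + c.
DH-8−DH-7: −425a − 412b = 145.2;  DH-9−DH-7: −19a − 1014b = 145.3.
Solving gives a = −0.206487018, b = −0.139424799.
Then c = 194 − a·657516 − b·5168329 = 856555.75.
At (657746, 5168511): z = −135816.0 − 720618.6 + 856555.75 = 121.1 m.

121.1 m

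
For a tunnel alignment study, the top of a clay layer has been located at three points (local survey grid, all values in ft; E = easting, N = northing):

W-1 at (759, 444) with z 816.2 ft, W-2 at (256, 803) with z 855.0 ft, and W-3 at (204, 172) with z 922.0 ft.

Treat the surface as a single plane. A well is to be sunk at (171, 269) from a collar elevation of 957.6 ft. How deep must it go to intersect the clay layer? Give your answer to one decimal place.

40.0 ft

Let the plane be z = a·E + b·N + c.
W-2−W-1: −503a + 359b = 38.8;  W-3−W-1: −555a − 272b = 105.8.
Solving gives a = −0.14443, b = −0.09428.
Then c = 816.2 − a·759 − b·444 = 967.68.
At (171, 269): z_contact = −24.70 − 25.36 + 967.68 = 917.62 ft.
Depth below ground = 957.6 − 917.62 = 40.0 ft.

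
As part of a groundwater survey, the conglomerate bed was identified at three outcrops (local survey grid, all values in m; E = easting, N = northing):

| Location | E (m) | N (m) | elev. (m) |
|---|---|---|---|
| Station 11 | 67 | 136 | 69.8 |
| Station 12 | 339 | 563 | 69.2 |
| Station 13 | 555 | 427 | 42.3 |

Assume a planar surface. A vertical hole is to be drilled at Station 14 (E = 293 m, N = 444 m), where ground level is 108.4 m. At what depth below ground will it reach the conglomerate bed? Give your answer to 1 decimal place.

Two edge vectors: Station 11→Station 12 = (272, 427, -0.6), Station 11→Station 13 = (488, 291, -27.5).
Normal n = (Station 11→Station 12) × (Station 11→Station 13) = (-11567.9, 7187.2, -129224).
So ∂z/∂E = −n_x/n_z = −0.08952 and ∂z/∂N = −n_y/n_z = 0.05562.
Intercept c from Station 11: 69.8 + 6.00 − 7.56 = 68.23.
At (293, 444): z_contact = −26.23 + 24.69 + 68.23 = 66.70 m.
Depth below ground = 108.4 − 66.70 = 41.7 m.

41.7 m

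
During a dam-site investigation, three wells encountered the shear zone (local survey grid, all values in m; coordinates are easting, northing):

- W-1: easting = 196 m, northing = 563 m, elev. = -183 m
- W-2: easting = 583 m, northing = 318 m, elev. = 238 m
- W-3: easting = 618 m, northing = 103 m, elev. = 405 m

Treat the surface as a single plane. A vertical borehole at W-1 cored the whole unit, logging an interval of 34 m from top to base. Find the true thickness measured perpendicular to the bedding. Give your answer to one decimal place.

24.7 m

Let the plane be z = a·easting + b·northing + c.
W-2−W-1: 387a − 245b = 421;  W-3−W-1: 422a − 460b = 588.
Solving gives a = 0.66461, b = −0.66855.
|∇z| = √(a²+b²) = 0.94269, so dip δ = arctan(0.94269) = 43.31°.
True thickness = vertical thickness × cos δ = 34 × cos 43.31° = 24.7 m.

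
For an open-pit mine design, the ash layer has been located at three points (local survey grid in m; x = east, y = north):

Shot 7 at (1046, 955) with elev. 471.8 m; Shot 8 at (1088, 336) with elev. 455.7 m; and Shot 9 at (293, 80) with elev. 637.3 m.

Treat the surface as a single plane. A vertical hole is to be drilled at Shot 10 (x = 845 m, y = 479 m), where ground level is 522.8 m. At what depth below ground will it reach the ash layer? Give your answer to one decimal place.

9.3 m

Let the plane be z = a·x + b·y + c.
Shot 8−Shot 7: 42a − 619b = −16.1;  Shot 9−Shot 7: −753a − 875b = 165.5.
Solving gives a = −0.231740, b = 0.010286.
Then c = 471.8 − a·1046 − b·955 = 704.38.
At (845, 479): z_contact = −195.82 + 4.93 + 704.38 = 513.48 m.
Depth below ground = 522.8 − 513.48 = 9.3 m.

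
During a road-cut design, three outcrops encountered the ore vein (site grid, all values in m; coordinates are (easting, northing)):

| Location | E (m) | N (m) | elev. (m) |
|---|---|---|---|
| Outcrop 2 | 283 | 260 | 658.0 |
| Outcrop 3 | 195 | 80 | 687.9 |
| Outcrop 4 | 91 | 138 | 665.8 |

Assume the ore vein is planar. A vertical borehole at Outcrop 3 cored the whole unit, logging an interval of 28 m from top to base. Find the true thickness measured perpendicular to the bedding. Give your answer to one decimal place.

27.3 m

Two edge vectors: Outcrop 2→Outcrop 3 = (-88, -180, 29.9), Outcrop 2→Outcrop 4 = (-192, -122, 7.8).
Normal n = (Outcrop 2→Outcrop 3) × (Outcrop 2→Outcrop 4) = (2243.8, -5054.4, -23824).
So ∂z/∂E = −n_x/n_z = 0.09418 and ∂z/∂N = −n_y/n_z = −0.21216.
|∇z| = √(a²+b²) = 0.23212, so dip δ = arctan(0.23212) = 13.07°.
True thickness = vertical thickness × cos δ = 28 × cos 13.07° = 27.3 m.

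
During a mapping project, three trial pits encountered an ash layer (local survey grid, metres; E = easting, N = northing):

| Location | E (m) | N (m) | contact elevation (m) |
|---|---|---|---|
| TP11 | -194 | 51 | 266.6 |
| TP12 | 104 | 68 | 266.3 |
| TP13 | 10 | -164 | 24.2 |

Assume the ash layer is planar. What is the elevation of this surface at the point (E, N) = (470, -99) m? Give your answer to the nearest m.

Two edge vectors: TP11→TP12 = (298, 17, -0.3), TP11→TP13 = (204, -215, -242.4).
Normal n = (TP11→TP12) × (TP11→TP13) = (-4185.3, 72174, -67538).
So ∂z/∂E = −n_x/n_z = −0.06197 and ∂z/∂N = −n_y/n_z = 1.06864.
Intercept c from TP11: 266.6 − 12.02 − 54.50 = 200.08.
At (470, -99): z = −29.1 − 105.8 + 200.08 = 65.2 m.

65 m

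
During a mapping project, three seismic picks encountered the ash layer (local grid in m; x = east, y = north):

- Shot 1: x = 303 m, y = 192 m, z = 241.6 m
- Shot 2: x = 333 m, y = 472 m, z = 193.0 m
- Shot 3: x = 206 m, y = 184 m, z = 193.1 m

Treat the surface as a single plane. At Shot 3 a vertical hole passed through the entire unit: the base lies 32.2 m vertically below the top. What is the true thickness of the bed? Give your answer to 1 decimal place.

Two edge vectors: Shot 1→Shot 2 = (30, 280, -48.6), Shot 1→Shot 3 = (-97, -8, -48.5).
Normal n = (Shot 1→Shot 2) × (Shot 1→Shot 3) = (-13968.8, 6169.2, 26920).
So ∂z/∂x = −n_x/n_z = 0.51890 and ∂z/∂y = −n_y/n_z = −0.22917.
|∇z| = √(a²+b²) = 0.56725, so dip δ = arctan(0.56725) = 29.56°.
True thickness = vertical thickness × cos δ = 32.2 × cos 29.56° = 28.0 m.

28.0 m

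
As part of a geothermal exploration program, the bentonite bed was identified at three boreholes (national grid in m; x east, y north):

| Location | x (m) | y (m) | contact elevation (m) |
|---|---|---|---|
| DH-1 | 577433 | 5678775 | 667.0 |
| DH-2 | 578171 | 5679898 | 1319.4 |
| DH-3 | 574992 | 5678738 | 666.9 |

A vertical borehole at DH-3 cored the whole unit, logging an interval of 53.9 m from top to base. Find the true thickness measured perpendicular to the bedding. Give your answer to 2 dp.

46.49 m

Two edge vectors: DH-1→DH-2 = (738, 1123, 652.4), DH-1→DH-3 = (-2441, -37, -0.1).
Normal n = (DH-1→DH-2) × (DH-1→DH-3) = (24026.5, -1592434.6, 2713937).
So ∂z/∂x = −n_x/n_z = −0.00885 and ∂z/∂y = −n_y/n_z = 0.58676.
|∇z| = √(a²+b²) = 0.58683, so dip δ = arctan(0.58683) = 30.41°.
True thickness = vertical thickness × cos δ = 53.9 × cos 30.41° = 46.49 m.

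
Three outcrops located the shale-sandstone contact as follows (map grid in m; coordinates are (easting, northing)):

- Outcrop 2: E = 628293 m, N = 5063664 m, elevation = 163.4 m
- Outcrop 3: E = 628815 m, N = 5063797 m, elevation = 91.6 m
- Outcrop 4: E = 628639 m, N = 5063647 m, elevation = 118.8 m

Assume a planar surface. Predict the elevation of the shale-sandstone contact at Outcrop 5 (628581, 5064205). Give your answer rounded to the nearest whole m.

110 m

Two edge vectors: Outcrop 2→Outcrop 3 = (522, 133, -71.8), Outcrop 2→Outcrop 4 = (346, -17, -44.6).
Normal n = (Outcrop 2→Outcrop 3) × (Outcrop 2→Outcrop 4) = (-7152.4, -1561.6, -54892).
So ∂z/∂E = −n_x/n_z = −0.13029950 and ∂z/∂N = −n_y/n_z = −0.02844859.
Intercept c from Outcrop 2: 163.4 + 81866.26 + 144054.10 = 226083.76.
At (628581, 5064205): z = −81903.8 − 144069.5 + 226083.76 = 110.5 m.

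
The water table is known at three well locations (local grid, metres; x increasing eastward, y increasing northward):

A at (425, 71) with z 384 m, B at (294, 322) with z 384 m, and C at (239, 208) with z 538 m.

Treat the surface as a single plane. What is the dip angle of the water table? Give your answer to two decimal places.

56.61°

Two edge vectors: A→B = (-131, 251, 0), A→C = (-186, 137, 154).
Normal n = (A→B) × (A→C) = (38654, 20174, 28739).
So ∂z/∂x = −n_x/n_z = −1.34500 and ∂z/∂y = −n_y/n_z = −0.70197.
Gradient magnitude |∇z| = √(a² + b²) = √(1.80903 + 0.49277) = 1.51717.
True dip = arctan(1.51717) = 56.61°, dipping toward ENE (azimuth ≈ 062°).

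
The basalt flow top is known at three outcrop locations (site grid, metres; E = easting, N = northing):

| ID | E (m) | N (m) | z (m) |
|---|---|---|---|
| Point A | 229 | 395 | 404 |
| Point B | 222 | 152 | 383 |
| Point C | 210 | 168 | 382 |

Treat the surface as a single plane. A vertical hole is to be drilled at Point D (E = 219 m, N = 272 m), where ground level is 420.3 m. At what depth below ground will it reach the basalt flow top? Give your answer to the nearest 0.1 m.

Let the plane be z = a·E + b·N + c.
Point B−Point A: −7a − 243b = −21;  Point C−Point A: −19a − 227b = −22.
Solving gives a = 0.19122, b = 0.08091.
Then c = 404 − a·229 − b·395 = 328.25.
At (219, 272): z_contact = 41.88 + 22.01 + 328.25 = 392.14 m.
Depth below ground = 420.3 − 392.14 = 28.2 m.

28.2 m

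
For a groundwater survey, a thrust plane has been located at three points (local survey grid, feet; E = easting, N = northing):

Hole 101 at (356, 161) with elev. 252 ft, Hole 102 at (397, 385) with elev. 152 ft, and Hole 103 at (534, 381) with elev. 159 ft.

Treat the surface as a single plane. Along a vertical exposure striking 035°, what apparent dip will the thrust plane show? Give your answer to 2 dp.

Let the plane be z = a·E + b·N + c.
Hole 102−Hole 101: 41a + 224b = −100;  Hole 103−Hole 101: 178a + 220b = −93.
Solving gives a = 0.03786, b = −0.45336.
Unit vector along 035° is (sin 35°, cos 35°) = (0.5736, 0.8192).
Slope in that direction = a·(0.5736) + b·(0.8192) = −0.34965.
Apparent dip = arctan|0.34965| = 19.27° (true dip is 24.5°, so apparent ≤ true as expected).

19.27°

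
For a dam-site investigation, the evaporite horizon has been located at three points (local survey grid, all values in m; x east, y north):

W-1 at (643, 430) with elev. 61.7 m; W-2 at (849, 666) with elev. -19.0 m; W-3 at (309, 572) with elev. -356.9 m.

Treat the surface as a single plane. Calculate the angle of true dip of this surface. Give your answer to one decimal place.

Two edge vectors: W-1→W-2 = (206, 236, -80.7), W-1→W-3 = (-334, 142, -418.6).
Normal n = (W-1→W-2) × (W-1→W-3) = (-87330.2, 113185.4, 108076).
So ∂z/∂x = −n_x/n_z = 0.80804 and ∂z/∂y = −n_y/n_z = −1.04728.
Gradient magnitude |∇z| = √(a² + b²) = √(0.65294 + 1.09679) = 1.32277.
True dip = arctan(1.32277) = 52.9°, dipping toward NW (azimuth ≈ 322°).

52.9°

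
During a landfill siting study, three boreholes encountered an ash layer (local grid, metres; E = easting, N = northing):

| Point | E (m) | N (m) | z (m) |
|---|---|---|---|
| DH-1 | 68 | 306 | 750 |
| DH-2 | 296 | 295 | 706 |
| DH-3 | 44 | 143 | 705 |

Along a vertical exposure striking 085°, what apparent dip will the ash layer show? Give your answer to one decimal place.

Two edge vectors: DH-1→DH-2 = (228, -11, -44), DH-1→DH-3 = (-24, -163, -45).
Normal n = (DH-1→DH-2) × (DH-1→DH-3) = (-6677, 11316, -37428).
So ∂z/∂E = −n_x/n_z = −0.17840 and ∂z/∂N = −n_y/n_z = 0.30234.
Unit vector along 085° is (sin 85°, cos 85°) = (0.9962, 0.0872).
Slope in that direction = a·(0.9962) + b·(0.0872) = −0.15137.
Apparent dip = arctan|0.15137| = 8.6° (true dip is 19.3°, so apparent ≤ true as expected).

8.6°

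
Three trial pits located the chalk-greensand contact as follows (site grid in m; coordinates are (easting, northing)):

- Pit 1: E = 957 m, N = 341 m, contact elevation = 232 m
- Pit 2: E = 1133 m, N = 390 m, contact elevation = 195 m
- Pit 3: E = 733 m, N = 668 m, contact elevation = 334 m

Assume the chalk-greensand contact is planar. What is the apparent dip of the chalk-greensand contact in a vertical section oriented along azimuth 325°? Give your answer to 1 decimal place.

Two edge vectors: Pit 1→Pit 2 = (176, 49, -37), Pit 1→Pit 3 = (-224, 327, 102).
Normal n = (Pit 1→Pit 2) × (Pit 1→Pit 3) = (17097, -9664, 68528).
So ∂z/∂E = −n_x/n_z = −0.24949 and ∂z/∂N = −n_y/n_z = 0.14102.
Unit vector along 325° is (sin 325°, cos 325°) = (-0.5736, 0.8192).
Slope in that direction = a·(-0.5736) + b·(0.8192) = 0.25862.
Apparent dip = arctan|0.25862| = 14.5° (true dip is 16.0°, so apparent ≤ true as expected).

14.5°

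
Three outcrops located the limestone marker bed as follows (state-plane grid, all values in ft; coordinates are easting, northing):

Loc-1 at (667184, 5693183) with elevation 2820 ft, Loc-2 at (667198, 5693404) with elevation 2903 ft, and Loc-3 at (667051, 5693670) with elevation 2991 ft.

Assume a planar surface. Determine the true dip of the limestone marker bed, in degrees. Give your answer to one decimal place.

20.7°

Let the plane be z = a·easting + b·northing + c.
Loc-2−Loc-1: 14a + 221b = 83;  Loc-3−Loc-1: −133a + 487b = 171.
Solving gives a = 0.07263, b = 0.37096.
Gradient magnitude |∇z| = √(a² + b²) = √(0.00528 + 0.13761) = 0.37801.
True dip = arctan(0.37801) = 20.7°, dipping toward S (azimuth ≈ 191°).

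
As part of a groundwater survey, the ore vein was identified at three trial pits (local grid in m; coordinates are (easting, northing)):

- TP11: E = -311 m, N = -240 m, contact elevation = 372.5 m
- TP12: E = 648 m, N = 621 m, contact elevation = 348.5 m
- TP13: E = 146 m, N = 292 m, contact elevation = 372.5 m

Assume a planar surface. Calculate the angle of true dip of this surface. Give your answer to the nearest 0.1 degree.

Let the plane be z = a·E + b·N + c.
TP12−TP11: 959a + 861b = −24;  TP13−TP11: 457a + 532b = 0.
Solving gives a = −0.10940, b = 0.09398.
Gradient magnitude |∇z| = √(a² + b²) = √(0.01197 + 0.00883) = 0.14422.
True dip = arctan(0.14422) = 8.2°, dipping toward SE (azimuth ≈ 131°).

8.2°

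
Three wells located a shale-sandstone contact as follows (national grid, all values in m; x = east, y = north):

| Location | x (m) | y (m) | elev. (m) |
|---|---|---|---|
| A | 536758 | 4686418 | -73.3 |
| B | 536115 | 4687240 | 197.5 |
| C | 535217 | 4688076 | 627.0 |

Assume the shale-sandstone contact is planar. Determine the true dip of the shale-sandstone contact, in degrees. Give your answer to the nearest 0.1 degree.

33.1°

Two edge vectors: A→B = (-643, 822, 270.8), A→C = (-1541, 1658, 700.3).
Normal n = (A→B) × (A→C) = (126660.2, 32990.1, 200608).
So ∂z/∂x = −n_x/n_z = −0.63138 and ∂z/∂y = −n_y/n_z = −0.16445.
Gradient magnitude |∇z| = √(a² + b²) = √(0.39864 + 0.02704) = 0.65245.
True dip = arctan(0.65245) = 33.1°, dipping toward ENE (azimuth ≈ 075°).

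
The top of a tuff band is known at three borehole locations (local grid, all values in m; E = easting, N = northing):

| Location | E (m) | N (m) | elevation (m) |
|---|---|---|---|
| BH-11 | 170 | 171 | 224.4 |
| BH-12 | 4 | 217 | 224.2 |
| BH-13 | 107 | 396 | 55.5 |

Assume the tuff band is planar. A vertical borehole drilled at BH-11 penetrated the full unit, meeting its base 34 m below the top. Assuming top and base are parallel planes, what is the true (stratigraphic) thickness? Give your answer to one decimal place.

26.0 m

Let the plane be z = a·E + b·N + c.
BH-12−BH-11: −166a + 46b = −0.2;  BH-13−BH-11: −63a + 225b = −168.9.
Solving gives a = −0.22421, b = −0.81344.
|∇z| = √(a²+b²) = 0.84378, so dip δ = arctan(0.84378) = 40.16°.
True thickness = vertical thickness × cos δ = 34 × cos 40.16° = 26.0 m.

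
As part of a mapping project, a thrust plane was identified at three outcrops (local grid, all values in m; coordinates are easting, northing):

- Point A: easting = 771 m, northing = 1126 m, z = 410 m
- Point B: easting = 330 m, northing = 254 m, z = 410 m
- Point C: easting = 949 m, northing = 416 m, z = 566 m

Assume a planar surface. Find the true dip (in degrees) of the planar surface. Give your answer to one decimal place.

Let the plane be z = a·easting + b·northing + c.
Point B−Point A: −441a − 872b = 0;  Point C−Point A: 178a − 710b = 156.
Solving gives a = 0.29046, b = −0.14690.
Gradient magnitude |∇z| = √(a² + b²) = √(0.08437 + 0.02158) = 0.32550.
True dip = arctan(0.32550) = 18.0°, dipping toward WNW (azimuth ≈ 297°).

18.0°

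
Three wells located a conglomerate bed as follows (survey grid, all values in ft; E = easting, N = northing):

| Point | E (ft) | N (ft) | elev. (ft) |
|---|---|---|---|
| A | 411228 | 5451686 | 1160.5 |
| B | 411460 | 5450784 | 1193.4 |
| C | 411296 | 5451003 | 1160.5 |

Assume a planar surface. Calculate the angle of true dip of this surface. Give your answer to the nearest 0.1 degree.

13.1°

Two edge vectors: A→B = (232, -902, 32.9), A→C = (68, -683, 0).
Normal n = (A→B) × (A→C) = (22470.7, 2237.2, -97120).
So ∂z/∂E = −n_x/n_z = 0.23137 and ∂z/∂N = −n_y/n_z = 0.02304.
Gradient magnitude |∇z| = √(a² + b²) = √(0.05353 + 0.00053) = 0.23251.
True dip = arctan(0.23251) = 13.1°, dipping toward W (azimuth ≈ 264°).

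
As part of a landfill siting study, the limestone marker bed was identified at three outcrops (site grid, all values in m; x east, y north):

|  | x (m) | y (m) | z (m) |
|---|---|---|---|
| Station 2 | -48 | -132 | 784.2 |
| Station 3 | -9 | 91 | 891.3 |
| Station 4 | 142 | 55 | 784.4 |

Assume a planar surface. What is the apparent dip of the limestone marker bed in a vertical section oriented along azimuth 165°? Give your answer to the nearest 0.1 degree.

35.3°

Two edge vectors: Station 2→Station 3 = (39, 223, 107.1), Station 2→Station 4 = (190, 187, 0.2).
Normal n = (Station 2→Station 3) × (Station 2→Station 4) = (-19983.1, 20341.2, -35077).
So ∂z/∂x = −n_x/n_z = −0.56969 and ∂z/∂y = −n_y/n_z = 0.57990.
Unit vector along 165° is (sin 165°, cos 165°) = (0.2588, -0.9659).
Slope in that direction = a·(0.2588) + b·(-0.9659) = −0.70759.
Apparent dip = arctan|0.70759| = 35.3° (true dip is 39.1°, so apparent ≤ true as expected).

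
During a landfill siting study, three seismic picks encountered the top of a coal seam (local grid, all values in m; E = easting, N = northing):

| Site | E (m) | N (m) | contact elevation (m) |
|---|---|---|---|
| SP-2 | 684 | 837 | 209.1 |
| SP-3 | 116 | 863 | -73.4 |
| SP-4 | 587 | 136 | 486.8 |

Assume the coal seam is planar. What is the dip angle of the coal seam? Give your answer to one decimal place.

33.6°

Two edge vectors: SP-2→SP-3 = (-568, 26, -282.5), SP-2→SP-4 = (-97, -701, 277.7).
Normal n = (SP-2→SP-3) × (SP-2→SP-4) = (-190812.3, 185136.1, 400690).
So ∂z/∂E = −n_x/n_z = 0.47621 and ∂z/∂N = −n_y/n_z = −0.46204.
Gradient magnitude |∇z| = √(a² + b²) = √(0.22678 + 0.21348) = 0.66352.
True dip = arctan(0.66352) = 33.6°, dipping toward NW (azimuth ≈ 314°).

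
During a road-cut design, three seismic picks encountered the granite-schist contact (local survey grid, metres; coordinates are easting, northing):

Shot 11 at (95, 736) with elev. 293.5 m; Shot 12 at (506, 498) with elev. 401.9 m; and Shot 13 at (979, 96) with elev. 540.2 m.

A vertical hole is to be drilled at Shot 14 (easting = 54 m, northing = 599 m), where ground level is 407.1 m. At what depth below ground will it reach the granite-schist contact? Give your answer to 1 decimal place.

107.4 m

Two edge vectors: Shot 11→Shot 12 = (411, -238, 108.4), Shot 11→Shot 13 = (884, -640, 246.7).
Normal n = (Shot 11→Shot 12) × (Shot 11→Shot 13) = (10661.4, -5568.1, -52648).
So ∂z/∂easting = −n_x/n_z = 0.20250 and ∂z/∂northing = −n_y/n_z = −0.10576.
Intercept c from Shot 11: 293.5 − 19.24 + 77.84 = 352.10.
At (54, 599): z_contact = 10.94 − 63.35 + 352.10 = 299.69 m.
Depth below ground = 407.1 − 299.69 = 107.4 m.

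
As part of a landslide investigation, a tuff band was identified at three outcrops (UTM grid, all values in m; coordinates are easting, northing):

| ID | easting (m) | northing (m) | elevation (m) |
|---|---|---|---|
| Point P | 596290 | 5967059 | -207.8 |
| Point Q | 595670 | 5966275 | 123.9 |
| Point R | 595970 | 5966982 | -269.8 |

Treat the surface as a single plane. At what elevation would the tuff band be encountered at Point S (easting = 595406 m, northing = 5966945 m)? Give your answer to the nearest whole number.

-449 m

Let the plane be z = a·easting + b·northing + c.
Point Q−Point P: −620a − 784b = 331.7;  Point R−Point P: −320a − 77b = −62.
Solving gives a = 0.36501378, b = −0.71174559.
Then c = -207.8 − a·596290 − b·5967059 = 4029166.08.
At (595406, 5966945): z = 217331.4 − 4246946.8 + 4029166.08 = -449.3 m.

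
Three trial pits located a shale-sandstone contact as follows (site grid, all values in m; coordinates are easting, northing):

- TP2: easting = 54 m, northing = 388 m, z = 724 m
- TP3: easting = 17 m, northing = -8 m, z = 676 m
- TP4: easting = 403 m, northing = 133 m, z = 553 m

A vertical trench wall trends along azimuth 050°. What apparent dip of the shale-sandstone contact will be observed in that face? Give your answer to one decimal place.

10.6°

Let the plane be z = a·easting + b·northing + c.
TP3−TP2: −37a − 396b = −48;  TP4−TP2: 349a − 255b = −171.
Solving gives a = −0.37575, b = 0.15632.
Unit vector along 050° is (sin 50°, cos 50°) = (0.7660, 0.6428).
Slope in that direction = a·(0.7660) + b·(0.6428) = −0.18736.
Apparent dip = arctan|0.18736| = 10.6° (true dip is 22.1°, so apparent ≤ true as expected).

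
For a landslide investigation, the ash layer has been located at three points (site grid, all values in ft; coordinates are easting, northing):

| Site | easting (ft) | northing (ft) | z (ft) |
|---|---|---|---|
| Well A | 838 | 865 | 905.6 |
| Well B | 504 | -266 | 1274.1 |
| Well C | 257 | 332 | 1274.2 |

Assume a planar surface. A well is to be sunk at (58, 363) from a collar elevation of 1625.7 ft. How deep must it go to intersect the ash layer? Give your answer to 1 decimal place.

265.8 ft

Let the plane be z = a·easting + b·northing + c.
Well B−Well A: −334a − 1131b = 368.5;  Well C−Well A: −581a − 533b = 368.6.
Solving gives a = −0.46020, b = −0.18991.
Then c = 905.6 − a·838 − b·865 = 1455.52.
At (58, 363): z_contact = −26.69 − 68.94 + 1455.52 = 1359.89 ft.
Depth below ground = 1625.7 − 1359.89 = 265.8 ft.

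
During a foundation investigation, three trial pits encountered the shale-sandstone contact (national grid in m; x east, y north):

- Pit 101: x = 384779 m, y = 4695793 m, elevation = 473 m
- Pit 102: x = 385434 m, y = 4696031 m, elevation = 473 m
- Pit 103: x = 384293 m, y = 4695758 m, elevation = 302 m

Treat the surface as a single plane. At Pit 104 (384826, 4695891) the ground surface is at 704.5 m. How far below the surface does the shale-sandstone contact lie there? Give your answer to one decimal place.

329.2 m

Let the plane be z = a·x + b·y + c.
Pit 102−Pit 101: 655a + 238b = 0;  Pit 103−Pit 101: −486a − 35b = −171.
Solving gives a = 0.438825572, b = −1.207692225.
Then c = 473 − a·384779 − b·4695793 = 5502694.83.
At (384826, 4695891): z_contact = 168871.49 − 5671191.05 + 5502694.83 = 375.27 m.
Depth below ground = 704.5 − 375.27 = 329.2 m.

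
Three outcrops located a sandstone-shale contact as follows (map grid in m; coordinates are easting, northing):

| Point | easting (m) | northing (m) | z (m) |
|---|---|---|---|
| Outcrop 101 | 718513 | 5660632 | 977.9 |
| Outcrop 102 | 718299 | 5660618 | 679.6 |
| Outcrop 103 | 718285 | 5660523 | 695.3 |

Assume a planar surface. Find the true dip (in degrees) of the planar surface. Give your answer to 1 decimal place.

55.7°

Let the plane be z = a·easting + b·northing + c.
Outcrop 102−Outcrop 101: −214a − 14b = −298.3;  Outcrop 103−Outcrop 101: −228a − 109b = −282.6.
Solving gives a = 1.41841, b = −0.37429.
Gradient magnitude |∇z| = √(a² + b²) = √(2.01189 + 0.14009) = 1.46696.
True dip = arctan(1.46696) = 55.7°, dipping toward WNW (azimuth ≈ 285°).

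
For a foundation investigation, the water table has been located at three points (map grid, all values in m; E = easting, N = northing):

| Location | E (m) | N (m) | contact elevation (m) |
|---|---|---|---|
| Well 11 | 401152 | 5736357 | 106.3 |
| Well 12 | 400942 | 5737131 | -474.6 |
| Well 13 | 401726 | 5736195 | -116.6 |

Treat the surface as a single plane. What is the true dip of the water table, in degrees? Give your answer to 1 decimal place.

Let the plane be z = a·E + b·N + c.
Well 12−Well 11: −210a + 774b = −580.9;  Well 13−Well 11: 574a − 162b = −222.9.
Solving gives a = −0.64991, b = −0.92685.
Gradient magnitude |∇z| = √(a² + b²) = √(0.42239 + 0.85905) = 1.13201.
True dip = arctan(1.13201) = 48.5°, dipping toward NE (azimuth ≈ 035°).

48.5°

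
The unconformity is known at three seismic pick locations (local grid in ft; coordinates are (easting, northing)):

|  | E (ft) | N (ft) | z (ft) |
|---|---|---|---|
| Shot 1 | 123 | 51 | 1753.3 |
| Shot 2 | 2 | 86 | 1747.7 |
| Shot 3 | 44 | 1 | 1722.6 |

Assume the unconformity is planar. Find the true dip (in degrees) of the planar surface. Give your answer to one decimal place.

21.9°

Let the plane be z = a·E + b·N + c.
Shot 2−Shot 1: −121a + 35b = −5.6;  Shot 3−Shot 1: −79a − 50b = −30.7.
Solving gives a = 0.15366, b = 0.37122.
Gradient magnitude |∇z| = √(a² + b²) = √(0.02361 + 0.13780) = 0.40176.
True dip = arctan(0.40176) = 21.9°, dipping toward SSW (azimuth ≈ 202°).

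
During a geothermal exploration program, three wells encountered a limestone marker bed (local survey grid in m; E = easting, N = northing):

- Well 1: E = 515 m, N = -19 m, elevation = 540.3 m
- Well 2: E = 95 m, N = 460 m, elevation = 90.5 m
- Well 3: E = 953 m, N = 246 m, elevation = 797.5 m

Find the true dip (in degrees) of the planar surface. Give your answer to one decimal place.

38.8°

Let the plane be z = a·E + b·N + c.
Well 2−Well 1: −420a + 479b = −449.8;  Well 3−Well 1: 438a + 265b = 257.2.
Solving gives a = 0.75489, b = −0.27713.
Gradient magnitude |∇z| = √(a² + b²) = √(0.56985 + 0.07680) = 0.80415.
True dip = arctan(0.80415) = 38.8°, dipping toward WNW (azimuth ≈ 290°).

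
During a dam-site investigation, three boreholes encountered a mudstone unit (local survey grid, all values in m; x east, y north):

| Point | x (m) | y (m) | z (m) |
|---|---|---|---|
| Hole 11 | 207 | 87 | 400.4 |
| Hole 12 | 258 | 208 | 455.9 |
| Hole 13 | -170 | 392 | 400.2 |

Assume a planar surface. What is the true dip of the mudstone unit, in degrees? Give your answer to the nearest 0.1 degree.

23.8°

Two edge vectors: Hole 11→Hole 12 = (51, 121, 55.5), Hole 11→Hole 13 = (-377, 305, -0.2).
Normal n = (Hole 11→Hole 12) × (Hole 11→Hole 13) = (-16951.7, -20913.3, 61172).
So ∂z/∂x = −n_x/n_z = 0.27712 and ∂z/∂y = −n_y/n_z = 0.34188.
Gradient magnitude |∇z| = √(a² + b²) = √(0.07679 + 0.11688) = 0.44008.
True dip = arctan(0.44008) = 23.8°, dipping toward SW (azimuth ≈ 219°).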